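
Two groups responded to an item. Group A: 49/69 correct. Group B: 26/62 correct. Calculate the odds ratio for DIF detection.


Odds_A = 49/20 = 2.45
Odds_B = 26/36 = 0.7222
OR = Odds_A / Odds_B = 2.45 / 0.7222
Exactly, OR = (49 * 36) / (20 * 26) = 1764 / 520
OR = 3.3923

3.3923


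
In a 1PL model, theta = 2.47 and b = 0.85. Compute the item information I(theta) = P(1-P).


P = 1/(1+exp(-(2.47-0.85))) = 0.8348
I = P*(1-P) = 0.8348 * 0.1652
I = 0.1379

0.1379


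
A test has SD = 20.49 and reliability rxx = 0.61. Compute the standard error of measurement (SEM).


SEM = SD * sqrt(1 - rxx)
SEM = 20.49 * sqrt(1 - 0.61)
SEM = 20.49 * sqrt(0.39) = 20.49 * 0.6245
SEM = 12.796

12.796


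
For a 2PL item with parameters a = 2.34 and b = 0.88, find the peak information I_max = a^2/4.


For 2PL, max info at theta = b = 0.88
I_max = a^2 / 4 = 2.34^2 / 4
= 5.4756 / 4
I_max = 1.3689

1.3689


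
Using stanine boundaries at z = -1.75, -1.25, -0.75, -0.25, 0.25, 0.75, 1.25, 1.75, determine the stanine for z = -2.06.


Stanine boundaries: [-1.75, -1.25, -0.75, -0.25, 0.25, 0.75, 1.25, 1.75]
z = -2.06
Check each boundary:
  z < -1.75
  z < -1.25
  z < -0.75
  z < -0.25
  z < 0.25
  z < 0.75
  z < 1.25
  z < 1.75
Highest qualifying boundary gives stanine = 1

1


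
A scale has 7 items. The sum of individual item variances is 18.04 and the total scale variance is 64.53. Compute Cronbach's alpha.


alpha = (k/(k-1)) * (1 - sum(si^2)/s_total^2)
= (7/6) * (1 - 18.04/64.53)
alpha = 0.8405

0.8405


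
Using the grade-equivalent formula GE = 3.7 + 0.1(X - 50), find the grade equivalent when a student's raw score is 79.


raw - median = 79 - 50 = 29
slope * diff = 0.1 * 29 = 2.9
GE = 3.7 + 2.9
GE = 6.6

6.6


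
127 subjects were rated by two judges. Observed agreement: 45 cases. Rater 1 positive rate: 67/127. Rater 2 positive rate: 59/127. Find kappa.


P_o = 45/127 = 0.354331
P_e = (67*59 + 60*68) / 16129 = 0.498047
kappa = (P_o - P_e) / (1 - P_e)
kappa = (0.354331 - 0.498047) / (1 - 0.498047)
kappa = -0.2863

-0.2863


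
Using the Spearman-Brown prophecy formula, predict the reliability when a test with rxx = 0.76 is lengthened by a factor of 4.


r_new = (n * rxx) / (1 + (n-1) * rxx)
r_new = (4 * 0.76) / (1 + 3 * 0.76)
r_new = 3.04 / 3.28
r_new = 0.9268

0.9268


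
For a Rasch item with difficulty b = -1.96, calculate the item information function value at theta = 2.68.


P = 1/(1+exp(-(2.68--1.96))) = 0.9904
I = P*(1-P) = 0.9904 * 0.0096
I = 0.0095

0.0095


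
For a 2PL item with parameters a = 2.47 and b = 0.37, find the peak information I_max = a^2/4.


For 2PL, max info at theta = b = 0.37
I_max = a^2 / 4 = 2.47^2 / 4
= 6.1009 / 4
I_max = 1.5252

1.5252


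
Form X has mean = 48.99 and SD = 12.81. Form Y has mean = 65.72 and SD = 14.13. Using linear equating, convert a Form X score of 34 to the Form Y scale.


slope = SD_Y / SD_X = 14.13 / 12.81 ~ 1.103
intercept = mean_Y - slope * mean_X = 65.72 - (14.13 / 12.81) * 48.99 ~ 11.6819
Y = slope * X + intercept. To avoid rounding drift from the rounded slope/intercept, evaluate the equivalent form Y = mean_Y + SD_Y * (X - mean_X) / SD_X at full precision:
Y = 65.72 + 14.13 * (34 - 48.99) / 12.81
Y = 65.72 - 14.13 * 14.99 / 12.81
Y = 65.72 - 211.8087 / 12.81
Y = 65.72 - 16.5346
Y = 49.1854

49.1854


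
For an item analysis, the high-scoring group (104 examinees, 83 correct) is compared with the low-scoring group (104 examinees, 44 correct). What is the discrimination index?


p_upper = 83/104 = 0.7981
p_lower = 44/104 = 0.4231
D = 0.7981 - 0.4231 = 0.375

0.375


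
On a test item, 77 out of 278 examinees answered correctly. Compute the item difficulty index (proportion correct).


Item difficulty p = number correct / total examinees
p = 77 / 278
p = 0.277

0.277


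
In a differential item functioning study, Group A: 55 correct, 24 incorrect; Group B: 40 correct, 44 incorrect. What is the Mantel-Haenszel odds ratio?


Odds_A = 55/24 = 2.2917
Odds_B = 40/44 = 0.9091
OR = Odds_A / Odds_B = 2.2917 / 0.9091
Exactly, OR = (55 * 44) / (24 * 40) = 2420 / 960
OR = 2.5208

2.5208


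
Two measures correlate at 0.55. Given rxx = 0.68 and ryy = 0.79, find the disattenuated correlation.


r_corrected = rxy / sqrt(rxx * ryy)
= 0.55 / sqrt(0.68 * 0.79)
= 0.55 / sqrt(0.5372)
= 0.55 / 0.732939
r_corrected = 0.7504

0.7504


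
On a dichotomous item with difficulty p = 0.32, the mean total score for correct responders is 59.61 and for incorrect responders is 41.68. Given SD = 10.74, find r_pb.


q = 1 - p = 0.68
rpb = ((M1 - M0) / SD) * sqrt(p * q)
rpb = ((59.61 - 41.68) / 10.74) * sqrt(0.32 * 0.68)
rpb = 0.7788

0.7788


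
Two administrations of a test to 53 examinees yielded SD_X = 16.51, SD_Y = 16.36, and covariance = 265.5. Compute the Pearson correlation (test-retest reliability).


r = cov(X,Y) / (SD_X * SD_Y)
r = 265.5 / (16.51 * 16.36)
r = 265.5 / 270.1036
r = 0.983

0.983


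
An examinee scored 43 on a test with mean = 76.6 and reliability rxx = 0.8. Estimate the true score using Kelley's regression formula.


T_est = rxx * X + (1 - rxx) * mean
T_est = 0.8 * 43 + 0.2 * 76.6
T_est = 34.4 + 15.32
T_est = 49.72

49.72


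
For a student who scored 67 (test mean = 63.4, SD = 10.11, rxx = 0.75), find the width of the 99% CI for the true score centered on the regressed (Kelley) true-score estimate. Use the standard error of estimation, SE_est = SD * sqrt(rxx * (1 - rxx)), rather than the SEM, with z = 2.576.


True score estimate = 0.75*67 + 0.25*63.4 = 66.1
SE_est = SD * sqrt(rxx * (1 - rxx)) = 10.11 * sqrt(0.75 * 0.25) = 10.11 * sqrt(0.1875) = 4.377758
CI = T_est +/- z * SE_est, so width = 2 * z * SE_est = 2 * 2.576 * 4.377758
Width = 22.5542

22.5542


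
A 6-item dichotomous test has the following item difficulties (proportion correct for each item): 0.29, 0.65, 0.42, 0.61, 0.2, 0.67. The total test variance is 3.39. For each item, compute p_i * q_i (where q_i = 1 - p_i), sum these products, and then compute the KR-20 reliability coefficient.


For each item, compute p_i * q_i:
  Item 1: 0.29 * 0.71 = 0.2059
  Item 2: 0.65 * 0.35 = 0.2275
  Item 3: 0.42 * 0.58 = 0.2436
  Item 4: 0.61 * 0.39 = 0.2379
  Item 5: 0.2 * 0.8 = 0.16
  Item 6: 0.67 * 0.33 = 0.2211
Sum(p_i * q_i) = 0.2059 + 0.2275 + 0.2436 + 0.2379 + 0.16 + 0.2211 = 1.296
KR-20 = (k/(k-1)) * (1 - Sum(p_i*q_i) / Var_total)
= (6/5) * (1 - 1.296/3.39)
= 1.2 * 0.6177
KR-20 = 0.7412

0.7412


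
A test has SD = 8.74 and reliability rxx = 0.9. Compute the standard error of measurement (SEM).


SEM = SD * sqrt(1 - rxx)
SEM = 8.74 * sqrt(1 - 0.9)
SEM = 8.74 * sqrt(0.1) = 8.74 * 0.316228
SEM = 2.7638

2.7638


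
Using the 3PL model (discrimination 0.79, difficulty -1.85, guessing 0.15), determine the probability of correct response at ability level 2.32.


logit = 0.79*(2.32 - -1.85) = 3.2943
P* = 1/(1 + exp(-3.2943)) = 0.9642
P = 0.15 + (1 - 0.15) * 0.9642
P = 0.9696

0.9696


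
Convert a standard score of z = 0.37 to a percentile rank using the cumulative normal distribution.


CDF(z) = 0.5 * (1 + erf(z/sqrt(2)))
erf(0.2616) = 0.2886
CDF = 0.6443
Percentile rank = 0.6443 * 100 = 64.43

64.43


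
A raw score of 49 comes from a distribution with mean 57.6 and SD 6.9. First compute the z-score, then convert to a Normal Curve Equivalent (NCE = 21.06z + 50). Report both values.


z = (X - mean) / SD = (49 - 57.6) / 6.9
z = -8.6 / 6.9
z = -1.2464
NCE = NCE = 21.06z + 50
Carry z at full precision (z = -8.6 / 6.9) into the conversion:
NCE = 21.06 * (-8.6 / 6.9) + 50 = -181.116 / 6.9 + 50
NCE = -26.2487 + 50
NCE = 23.7513

23.7513


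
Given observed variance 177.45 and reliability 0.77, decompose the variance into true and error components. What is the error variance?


var_true = rxx * var_obs = 0.77 * 177.45 = 136.6365
var_error = var_obs - var_true
var_error = 177.45 - 136.6365
var_error = 40.8135

40.8135


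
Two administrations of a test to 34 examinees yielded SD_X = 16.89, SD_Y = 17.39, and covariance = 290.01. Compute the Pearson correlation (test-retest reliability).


r = cov(X,Y) / (SD_X * SD_Y)
r = 290.01 / (16.89 * 17.39)
r = 290.01 / 293.7171
r = 0.9874

0.9874


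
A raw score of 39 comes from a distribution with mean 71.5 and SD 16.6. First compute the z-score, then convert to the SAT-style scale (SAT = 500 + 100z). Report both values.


z = (X - mean) / SD = (39 - 71.5) / 16.6
z = -32.5 / 16.6
z = -1.9578
SAT-scale = SAT = 500 + 100z
Carry z at full precision (z = -32.5 / 16.6) into the conversion:
SAT-scale = 500 + 100 * (-32.5 / 16.6) = 500 + -3250 / 16.6
SAT-scale = 500 + -195.7831
SAT-scale = 304.2169

304.2169


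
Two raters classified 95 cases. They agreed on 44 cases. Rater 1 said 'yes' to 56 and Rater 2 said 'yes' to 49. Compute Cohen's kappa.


P_o = 44/95 = 0.463158
P_e = (56*49 + 39*46) / 9025 = 0.502825
kappa = (P_o - P_e) / (1 - P_e)
kappa = (0.463158 - 0.502825) / (1 - 0.502825)
kappa = -0.0798

-0.0798


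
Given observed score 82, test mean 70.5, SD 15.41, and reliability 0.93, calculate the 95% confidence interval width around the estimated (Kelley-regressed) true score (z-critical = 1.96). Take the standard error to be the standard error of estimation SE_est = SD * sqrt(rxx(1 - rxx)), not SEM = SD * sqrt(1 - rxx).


True score estimate = 0.93*82 + 0.07*70.5 = 81.195
SE_est = SD * sqrt(rxx * (1 - rxx)) = 15.41 * sqrt(0.93 * 0.07) = 15.41 * sqrt(0.0651) = 3.931816
CI = T_est +/- z * SE_est, so width = 2 * z * SE_est = 2 * 1.96 * 3.931816
Width = 15.4127

15.4127


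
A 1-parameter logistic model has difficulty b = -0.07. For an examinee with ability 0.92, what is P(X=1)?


theta - b = 0.92 - -0.07 = 0.99
exp(-(theta - b)) = exp(-0.99) = 0.3716
P = 1 / (1 + 0.3716)
P = 0.7291

0.7291


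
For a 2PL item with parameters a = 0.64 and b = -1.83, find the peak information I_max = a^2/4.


For 2PL, max info at theta = b = -1.83
I_max = a^2 / 4 = 0.64^2 / 4
= 0.4096 / 4
I_max = 0.1024

0.1024


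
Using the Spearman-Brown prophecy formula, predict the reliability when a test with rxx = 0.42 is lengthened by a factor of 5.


r_new = (n * rxx) / (1 + (n-1) * rxx)
r_new = (5 * 0.42) / (1 + 4 * 0.42)
r_new = 2.1 / 2.68
r_new = 0.7836

0.7836


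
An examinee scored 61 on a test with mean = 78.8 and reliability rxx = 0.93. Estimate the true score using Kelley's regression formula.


T_est = rxx * X + (1 - rxx) * mean
T_est = 0.93 * 61 + 0.07 * 78.8
T_est = 56.73 + 5.516
T_est = 62.246

62.246


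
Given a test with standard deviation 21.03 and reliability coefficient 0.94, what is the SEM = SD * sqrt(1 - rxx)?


SEM = SD * sqrt(1 - rxx)
SEM = 21.03 * sqrt(1 - 0.94)
SEM = 21.03 * sqrt(0.06) = 21.03 * 0.244949
SEM = 5.1513

5.1513


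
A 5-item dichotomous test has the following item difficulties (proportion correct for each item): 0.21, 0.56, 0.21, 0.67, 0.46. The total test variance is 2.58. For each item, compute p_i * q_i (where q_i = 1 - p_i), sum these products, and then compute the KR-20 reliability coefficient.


For each item, compute p_i * q_i:
  Item 1: 0.21 * 0.79 = 0.1659
  Item 2: 0.56 * 0.44 = 0.2464
  Item 3: 0.21 * 0.79 = 0.1659
  Item 4: 0.67 * 0.33 = 0.2211
  Item 5: 0.46 * 0.54 = 0.2484
Sum(p_i * q_i) = 0.1659 + 0.2464 + 0.1659 + 0.2211 + 0.2484 = 1.0477
KR-20 = (k/(k-1)) * (1 - Sum(p_i*q_i) / Var_total)
= (5/4) * (1 - 1.0477/2.58)
= 1.25 * 0.5939
KR-20 = 0.7424

0.7424


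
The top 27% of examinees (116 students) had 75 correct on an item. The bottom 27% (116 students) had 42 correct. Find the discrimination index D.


p_upper = 75/116 = 0.6466
p_lower = 42/116 = 0.3621
D = 0.6466 - 0.3621 = 0.2845

0.2845


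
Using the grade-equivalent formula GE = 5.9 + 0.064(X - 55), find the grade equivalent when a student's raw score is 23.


raw - median = 23 - 55 = -32
slope * diff = 0.064 * -32 = -2.048
GE = 5.9 + -2.048
GE = 3.852

3.852


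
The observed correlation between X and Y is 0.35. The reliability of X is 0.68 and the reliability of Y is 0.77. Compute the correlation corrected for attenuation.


r_corrected = rxy / sqrt(rxx * ryy)
= 0.35 / sqrt(0.68 * 0.77)
= 0.35 / sqrt(0.5236)
= 0.35 / 0.723602
r_corrected = 0.4837

0.4837


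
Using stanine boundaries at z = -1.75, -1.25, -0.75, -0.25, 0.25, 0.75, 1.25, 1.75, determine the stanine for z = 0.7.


Stanine boundaries: [-1.75, -1.25, -0.75, -0.25, 0.25, 0.75, 1.25, 1.75]
z = 0.7
Check each boundary:
  z >= -1.75 -> could be stanine 2
  z >= -1.25 -> could be stanine 3
  z >= -0.75 -> could be stanine 4
  z >= -0.25 -> could be stanine 5
  z >= 0.25 -> could be stanine 6
  z < 0.75
  z < 1.25
  z < 1.75
Highest qualifying boundary gives stanine = 6

6


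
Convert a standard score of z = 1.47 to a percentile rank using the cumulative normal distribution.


CDF(z) = 0.5 * (1 + erf(z/sqrt(2)))
erf(1.0394) = 0.8584
CDF = 0.9292
Percentile rank = 0.9292 * 100 = 92.92

92.92


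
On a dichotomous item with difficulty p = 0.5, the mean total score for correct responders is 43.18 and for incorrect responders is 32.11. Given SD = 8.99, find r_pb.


q = 1 - p = 0.5
rpb = ((M1 - M0) / SD) * sqrt(p * q)
rpb = ((43.18 - 32.11) / 8.99) * sqrt(0.5 * 0.5)
rpb = 0.6157

0.6157


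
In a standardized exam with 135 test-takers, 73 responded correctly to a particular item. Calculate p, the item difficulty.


Item difficulty p = number correct / total examinees
p = 73 / 135
p = 0.5407

0.5407


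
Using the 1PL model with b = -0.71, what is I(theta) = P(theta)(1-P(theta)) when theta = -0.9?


P = 1/(1+exp(-(-0.9--0.71))) = 0.4526
I = P*(1-P) = 0.4526 * 0.5474
I = 0.2478

0.2478


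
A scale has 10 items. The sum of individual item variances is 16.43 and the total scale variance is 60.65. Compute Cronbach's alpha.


alpha = (k/(k-1)) * (1 - sum(si^2)/s_total^2)
= (10/9) * (1 - 16.43/60.65)
alpha = 0.8101

0.8101


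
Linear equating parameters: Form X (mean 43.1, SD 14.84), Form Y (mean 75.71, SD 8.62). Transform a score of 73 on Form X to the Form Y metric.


slope = SD_Y / SD_X = 8.62 / 14.84 ~ 0.5809
intercept = mean_Y - slope * mean_X = 75.71 - (8.62 / 14.84) * 43.1 ~ 50.6748
Y = slope * X + intercept. To avoid rounding drift from the rounded slope/intercept, evaluate the equivalent form Y = mean_Y + SD_Y * (X - mean_X) / SD_X at full precision:
Y = 75.71 + 8.62 * (73 - 43.1) / 14.84
Y = 75.71 + 8.62 * 29.9 / 14.84
Y = 75.71 + 257.738 / 14.84
Y = 75.71 + 17.3678
Y = 93.0778

93.0778


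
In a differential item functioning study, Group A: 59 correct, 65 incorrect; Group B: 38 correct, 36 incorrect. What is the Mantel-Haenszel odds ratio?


Odds_A = 59/65 = 0.9077
Odds_B = 38/36 = 1.0556
OR = Odds_A / Odds_B = 0.9077 / 1.0556
Exactly, OR = (59 * 36) / (65 * 38) = 2124 / 2470
OR = 0.8599

0.8599


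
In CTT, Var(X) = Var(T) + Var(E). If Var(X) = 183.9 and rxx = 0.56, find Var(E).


var_true = rxx * var_obs = 0.56 * 183.9 = 102.984
var_error = var_obs - var_true
var_error = 183.9 - 102.984
var_error = 80.916

80.916


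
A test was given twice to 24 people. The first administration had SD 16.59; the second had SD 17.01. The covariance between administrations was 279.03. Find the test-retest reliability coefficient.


r = cov(X,Y) / (SD_X * SD_Y)
r = 279.03 / (16.59 * 17.01)
r = 279.03 / 282.1959
r = 0.9888

0.9888


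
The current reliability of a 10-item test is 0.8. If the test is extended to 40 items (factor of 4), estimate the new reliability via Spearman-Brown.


r_new = (n * rxx) / (1 + (n-1) * rxx)
r_new = (4 * 0.8) / (1 + 3 * 0.8)
r_new = 3.2 / 3.4
r_new = 0.9412

0.9412


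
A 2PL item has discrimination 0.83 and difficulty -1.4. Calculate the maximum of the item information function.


For 2PL, max info at theta = b = -1.4
I_max = a^2 / 4 = 0.83^2 / 4
= 0.6889 / 4
I_max = 0.1722

0.1722


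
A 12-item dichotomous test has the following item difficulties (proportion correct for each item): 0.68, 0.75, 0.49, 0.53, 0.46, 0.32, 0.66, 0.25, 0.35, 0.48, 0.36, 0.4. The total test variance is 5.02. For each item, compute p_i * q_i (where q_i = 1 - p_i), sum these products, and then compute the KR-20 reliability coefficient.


For each item, compute p_i * q_i:
  Item 1: 0.68 * 0.32 = 0.2176
  Item 2: 0.75 * 0.25 = 0.1875
  Item 3: 0.49 * 0.51 = 0.2499
  Item 4: 0.53 * 0.47 = 0.2491
  Item 5: 0.46 * 0.54 = 0.2484
  Item 6: 0.32 * 0.68 = 0.2176
  Item 7: 0.66 * 0.34 = 0.2244
  Item 8: 0.25 * 0.75 = 0.1875
  Item 9: 0.35 * 0.65 = 0.2275
  Item 10: 0.48 * 0.52 = 0.2496
  Item 11: 0.36 * 0.64 = 0.2304
  Item 12: 0.4 * 0.6 = 0.24
Sum(p_i * q_i) = 0.2176 + 0.1875 + 0.2499 + 0.2491 + 0.2484 + 0.2176 + 0.2244 + 0.1875 + 0.2275 + 0.2496 + 0.2304 + 0.24 = 2.7295
KR-20 = (k/(k-1)) * (1 - Sum(p_i*q_i) / Var_total)
= (12/11) * (1 - 2.7295/5.02)
= 1.0909 * 0.4563
KR-20 = 0.4978

0.4978


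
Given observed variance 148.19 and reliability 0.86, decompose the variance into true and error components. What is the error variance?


var_true = rxx * var_obs = 0.86 * 148.19 = 127.4434
var_error = var_obs - var_true
var_error = 148.19 - 127.4434
var_error = 20.7466

20.7466


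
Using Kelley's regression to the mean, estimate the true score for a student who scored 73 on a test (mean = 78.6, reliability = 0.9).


T_est = rxx * X + (1 - rxx) * mean
T_est = 0.9 * 73 + 0.1 * 78.6
T_est = 65.7 + 7.86
T_est = 73.56

73.56


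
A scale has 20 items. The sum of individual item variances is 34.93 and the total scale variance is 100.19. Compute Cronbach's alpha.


alpha = (k/(k-1)) * (1 - sum(si^2)/s_total^2)
= (20/19) * (1 - 34.93/100.19)
alpha = 0.6856

0.6856


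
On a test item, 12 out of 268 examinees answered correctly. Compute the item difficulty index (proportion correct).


Item difficulty p = number correct / total examinees
p = 12 / 268
p = 0.0448

0.0448


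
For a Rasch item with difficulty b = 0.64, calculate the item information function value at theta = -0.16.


P = 1/(1+exp(-(-0.16-0.64))) = 0.31
I = P*(1-P) = 0.31 * 0.69
I = 0.2139

0.2139


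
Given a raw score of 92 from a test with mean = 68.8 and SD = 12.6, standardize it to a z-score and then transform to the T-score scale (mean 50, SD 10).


z = (X - mean) / SD = (92 - 68.8) / 12.6
z = 23.2 / 12.6
z = 1.8413
T-score = T = 50 + 10z
Carry z at full precision (z = 23.2 / 12.6) into the conversion:
T-score = 50 + 10 * (23.2 / 12.6) = 50 + 232 / 12.6
T-score = 50 + 18.4127
T-score = 68.4127

68.4127


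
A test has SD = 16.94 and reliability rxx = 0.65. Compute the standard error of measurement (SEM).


SEM = SD * sqrt(1 - rxx)
SEM = 16.94 * sqrt(1 - 0.65)
SEM = 16.94 * sqrt(0.35) = 16.94 * 0.591608
SEM = 10.0218

10.0218


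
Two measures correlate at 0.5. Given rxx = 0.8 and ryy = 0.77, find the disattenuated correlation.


r_corrected = rxy / sqrt(rxx * ryy)
= 0.5 / sqrt(0.8 * 0.77)
= 0.5 / sqrt(0.616)
= 0.5 / 0.784857
r_corrected = 0.6371

0.6371


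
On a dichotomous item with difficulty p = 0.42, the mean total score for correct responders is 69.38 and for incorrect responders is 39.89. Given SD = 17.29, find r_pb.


q = 1 - p = 0.58
rpb = ((M1 - M0) / SD) * sqrt(p * q)
rpb = ((69.38 - 39.89) / 17.29) * sqrt(0.42 * 0.58)
rpb = 0.8418

0.8418


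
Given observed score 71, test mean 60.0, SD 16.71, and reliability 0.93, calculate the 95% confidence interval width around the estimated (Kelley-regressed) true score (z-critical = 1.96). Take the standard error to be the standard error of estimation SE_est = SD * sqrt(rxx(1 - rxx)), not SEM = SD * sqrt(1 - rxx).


True score estimate = 0.93*71 + 0.07*60.0 = 70.23
SE_est = SD * sqrt(rxx * (1 - rxx)) = 16.71 * sqrt(0.93 * 0.07) = 16.71 * sqrt(0.0651) = 4.263507
CI = T_est +/- z * SE_est, so width = 2 * z * SE_est = 2 * 1.96 * 4.263507
Width = 16.7129

16.7129


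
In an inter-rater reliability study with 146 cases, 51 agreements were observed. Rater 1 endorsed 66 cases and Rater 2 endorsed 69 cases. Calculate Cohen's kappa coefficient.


P_o = 51/146 = 0.349315
P_e = (66*69 + 80*77) / 21316 = 0.502627
kappa = (P_o - P_e) / (1 - P_e)
kappa = (0.349315 - 0.502627) / (1 - 0.502627)
kappa = -0.3082

-0.3082


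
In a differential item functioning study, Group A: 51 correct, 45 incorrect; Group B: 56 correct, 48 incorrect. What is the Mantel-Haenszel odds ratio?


Odds_A = 51/45 = 1.1333
Odds_B = 56/48 = 1.1667
OR = Odds_A / Odds_B = 1.1333 / 1.1667
Exactly, OR = (51 * 48) / (45 * 56) = 2448 / 2520
OR = 0.9714

0.9714


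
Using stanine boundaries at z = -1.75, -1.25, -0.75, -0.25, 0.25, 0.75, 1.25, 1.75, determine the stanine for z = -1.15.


Stanine boundaries: [-1.75, -1.25, -0.75, -0.25, 0.25, 0.75, 1.25, 1.75]
z = -1.15
Check each boundary:
  z >= -1.75 -> could be stanine 2
  z >= -1.25 -> could be stanine 3
  z < -0.75
  z < -0.25
  z < 0.25
  z < 0.75
  z < 1.25
  z < 1.75
Highest qualifying boundary gives stanine = 3

3


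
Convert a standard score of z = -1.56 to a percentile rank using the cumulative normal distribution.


CDF(z) = 0.5 * (1 + erf(z/sqrt(2)))
erf(-1.1031) = -0.8812
CDF = 0.0594
Percentile rank = 0.0594 * 100 = 5.94

5.94


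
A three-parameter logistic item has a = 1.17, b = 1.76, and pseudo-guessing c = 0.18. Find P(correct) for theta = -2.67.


logit = 1.17*(-2.67 - 1.76) = -5.1831
P* = 1/(1 + exp(--5.1831)) = 0.0056
P = 0.18 + (1 - 0.18) * 0.0056
P = 0.1846

0.1846


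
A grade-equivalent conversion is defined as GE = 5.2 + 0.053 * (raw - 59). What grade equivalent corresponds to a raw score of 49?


raw - median = 49 - 59 = -10
slope * diff = 0.053 * -10 = -0.53
GE = 5.2 + -0.53
GE = 4.67

4.67


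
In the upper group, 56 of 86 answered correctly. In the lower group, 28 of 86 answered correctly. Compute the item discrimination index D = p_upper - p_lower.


p_upper = 56/86 = 0.6512
p_lower = 28/86 = 0.3256
D = 0.6512 - 0.3256 = 0.3256

0.3256


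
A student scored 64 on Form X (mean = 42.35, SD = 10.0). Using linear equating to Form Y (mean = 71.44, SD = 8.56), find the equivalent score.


slope = SD_Y / SD_X = 8.56 / 10.0 ~ 0.856
intercept = mean_Y - slope * mean_X = 71.44 - (8.56 / 10.0) * 42.35 ~ 35.1884
Y = slope * X + intercept. To avoid rounding drift from the rounded slope/intercept, evaluate the equivalent form Y = mean_Y + SD_Y * (X - mean_X) / SD_X at full precision:
Y = 71.44 + 8.56 * (64 - 42.35) / 10.0
Y = 71.44 + 8.56 * 21.65 / 10.0
Y = 71.44 + 185.324 / 10.0
Y = 71.44 + 18.5324
Y = 89.9724

89.9724


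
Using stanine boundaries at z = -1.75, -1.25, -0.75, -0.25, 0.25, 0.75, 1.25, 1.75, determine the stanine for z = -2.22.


Stanine boundaries: [-1.75, -1.25, -0.75, -0.25, 0.25, 0.75, 1.25, 1.75]
z = -2.22
Check each boundary:
  z < -1.75
  z < -1.25
  z < -0.75
  z < -0.25
  z < 0.25
  z < 0.75
  z < 1.25
  z < 1.75
Highest qualifying boundary gives stanine = 1

1


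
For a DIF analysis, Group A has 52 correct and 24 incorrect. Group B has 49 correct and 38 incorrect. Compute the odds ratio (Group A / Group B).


Odds_A = 52/24 = 2.1667
Odds_B = 49/38 = 1.2895
OR = Odds_A / Odds_B = 2.1667 / 1.2895
Exactly, OR = (52 * 38) / (24 * 49) = 1976 / 1176
OR = 1.6803

1.6803


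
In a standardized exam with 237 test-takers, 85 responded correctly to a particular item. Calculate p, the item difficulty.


Item difficulty p = number correct / total examinees
p = 85 / 237
p = 0.3586

0.3586


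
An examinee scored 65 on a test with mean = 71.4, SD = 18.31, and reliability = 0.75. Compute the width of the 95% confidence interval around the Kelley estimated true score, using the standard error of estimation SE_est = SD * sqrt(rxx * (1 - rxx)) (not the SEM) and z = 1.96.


True score estimate = 0.75*65 + 0.25*71.4 = 66.6
SE_est = SD * sqrt(rxx * (1 - rxx)) = 18.31 * sqrt(0.75 * 0.25) = 18.31 * sqrt(0.1875) = 7.928463
CI = T_est +/- z * SE_est, so width = 2 * z * SE_est = 2 * 1.96 * 7.928463
Width = 31.0796

31.0796


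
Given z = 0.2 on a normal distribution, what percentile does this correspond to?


CDF(z) = 0.5 * (1 + erf(z/sqrt(2)))
erf(0.1414) = 0.1585
CDF = 0.5793
Percentile rank = 0.5793 * 100 = 57.93

57.93


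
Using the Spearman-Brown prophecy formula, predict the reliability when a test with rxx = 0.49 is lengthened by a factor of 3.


r_new = (n * rxx) / (1 + (n-1) * rxx)
r_new = (3 * 0.49) / (1 + 2 * 0.49)
r_new = 1.47 / 1.98
r_new = 0.7424

0.7424


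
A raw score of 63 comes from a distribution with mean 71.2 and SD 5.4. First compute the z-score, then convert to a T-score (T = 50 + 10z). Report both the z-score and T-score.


z = (X - mean) / SD = (63 - 71.2) / 5.4
z = -8.2 / 5.4
z = -1.5185
T-score = T = 50 + 10z
Carry z at full precision (z = -8.2 / 5.4) into the conversion:
T-score = 50 + 10 * (-8.2 / 5.4) = 50 + -82 / 5.4
T-score = 50 + -15.1852
T-score = 34.8148

34.8148


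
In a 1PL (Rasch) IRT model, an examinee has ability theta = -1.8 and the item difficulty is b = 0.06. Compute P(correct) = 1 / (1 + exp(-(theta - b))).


theta - b = -1.8 - 0.06 = -1.86
exp(-(theta - b)) = exp(1.86) = 6.4237
P = 1 / (1 + 6.4237)
P = 0.1347

0.1347


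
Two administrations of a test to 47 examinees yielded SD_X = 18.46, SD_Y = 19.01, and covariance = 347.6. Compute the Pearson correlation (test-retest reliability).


r = cov(X,Y) / (SD_X * SD_Y)
r = 347.6 / (18.46 * 19.01)
r = 347.6 / 350.9246
r = 0.9905

0.9905


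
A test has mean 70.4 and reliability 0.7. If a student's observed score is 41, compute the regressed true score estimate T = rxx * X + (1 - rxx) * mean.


T_est = rxx * X + (1 - rxx) * mean
T_est = 0.7 * 41 + 0.3 * 70.4
T_est = 28.7 + 21.12
T_est = 49.82

49.82


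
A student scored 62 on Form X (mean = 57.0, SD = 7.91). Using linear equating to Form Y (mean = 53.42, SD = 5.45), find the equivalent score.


slope = SD_Y / SD_X = 5.45 / 7.91 ~ 0.689
intercept = mean_Y - slope * mean_X = 53.42 - (5.45 / 7.91) * 57.0 ~ 14.1469
Y = slope * X + intercept. To avoid rounding drift from the rounded slope/intercept, evaluate the equivalent form Y = mean_Y + SD_Y * (X - mean_X) / SD_X at full precision:
Y = 53.42 + 5.45 * (62 - 57.0) / 7.91
Y = 53.42 + 5.45 * 5.0 / 7.91
Y = 53.42 + 27.25 / 7.91
Y = 53.42 + 3.445
Y = 56.865

56.865


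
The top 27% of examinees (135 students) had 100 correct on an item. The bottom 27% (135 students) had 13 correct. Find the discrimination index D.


p_upper = 100/135 = 0.7407
p_lower = 13/135 = 0.0963
D = 0.7407 - 0.0963 = 0.6444

0.6444


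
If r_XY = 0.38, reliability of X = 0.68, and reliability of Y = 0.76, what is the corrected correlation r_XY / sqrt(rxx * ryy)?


r_corrected = rxy / sqrt(rxx * ryy)
= 0.38 / sqrt(0.68 * 0.76)
= 0.38 / sqrt(0.5168)
= 0.38 / 0.718888
r_corrected = 0.5286

0.5286


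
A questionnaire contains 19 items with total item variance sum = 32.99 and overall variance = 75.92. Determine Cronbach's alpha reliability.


alpha = (k/(k-1)) * (1 - sum(si^2)/s_total^2)
= (19/18) * (1 - 32.99/75.92)
alpha = 0.5969

0.5969


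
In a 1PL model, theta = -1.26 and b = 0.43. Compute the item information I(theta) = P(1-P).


P = 1/(1+exp(-(-1.26-0.43))) = 0.1558
I = P*(1-P) = 0.1558 * 0.8442
I = 0.1315

0.1315


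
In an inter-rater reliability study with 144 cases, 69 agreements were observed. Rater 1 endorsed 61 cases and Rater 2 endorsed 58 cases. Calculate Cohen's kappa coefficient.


P_o = 69/144 = 0.479167
P_e = (61*58 + 83*86) / 20736 = 0.514853
kappa = (P_o - P_e) / (1 - P_e)
kappa = (0.479167 - 0.514853) / (1 - 0.514853)
kappa = -0.0736

-0.0736


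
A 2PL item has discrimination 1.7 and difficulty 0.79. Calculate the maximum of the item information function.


For 2PL, max info at theta = b = 0.79
I_max = a^2 / 4 = 1.7^2 / 4
= 2.89 / 4
I_max = 0.7225

0.7225


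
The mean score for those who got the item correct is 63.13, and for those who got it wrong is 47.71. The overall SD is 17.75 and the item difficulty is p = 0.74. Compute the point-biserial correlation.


q = 1 - p = 0.26
rpb = ((M1 - M0) / SD) * sqrt(p * q)
rpb = ((63.13 - 47.71) / 17.75) * sqrt(0.74 * 0.26)
rpb = 0.3811

0.3811


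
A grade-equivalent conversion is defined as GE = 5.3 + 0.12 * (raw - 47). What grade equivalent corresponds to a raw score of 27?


raw - median = 27 - 47 = -20
slope * diff = 0.12 * -20 = -2.4
GE = 5.3 + -2.4
GE = 2.9

2.9


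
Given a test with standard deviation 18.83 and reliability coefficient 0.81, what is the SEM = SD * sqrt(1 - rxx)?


SEM = SD * sqrt(1 - rxx)
SEM = 18.83 * sqrt(1 - 0.81)
SEM = 18.83 * sqrt(0.19) = 18.83 * 0.43589
SEM = 8.2078

8.2078


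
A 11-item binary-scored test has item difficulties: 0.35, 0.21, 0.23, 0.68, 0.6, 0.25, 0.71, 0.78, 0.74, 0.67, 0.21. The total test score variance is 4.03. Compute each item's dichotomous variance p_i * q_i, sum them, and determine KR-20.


For each item, compute p_i * q_i:
  Item 1: 0.35 * 0.65 = 0.2275
  Item 2: 0.21 * 0.79 = 0.1659
  Item 3: 0.23 * 0.77 = 0.1771
  Item 4: 0.68 * 0.32 = 0.2176
  Item 5: 0.6 * 0.4 = 0.24
  Item 6: 0.25 * 0.75 = 0.1875
  Item 7: 0.71 * 0.29 = 0.2059
  Item 8: 0.78 * 0.22 = 0.1716
  Item 9: 0.74 * 0.26 = 0.1924
  Item 10: 0.67 * 0.33 = 0.2211
  Item 11: 0.21 * 0.79 = 0.1659
Sum(p_i * q_i) = 0.2275 + 0.1659 + 0.1771 + 0.2176 + 0.24 + 0.1875 + 0.2059 + 0.1716 + 0.1924 + 0.2211 + 0.1659 = 2.1725
KR-20 = (k/(k-1)) * (1 - Sum(p_i*q_i) / Var_total)
= (11/10) * (1 - 2.1725/4.03)
= 1.1 * 0.4609
KR-20 = 0.507

0.507


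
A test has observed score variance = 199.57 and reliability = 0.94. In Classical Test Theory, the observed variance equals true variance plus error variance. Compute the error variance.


var_true = rxx * var_obs = 0.94 * 199.57 = 187.5958
var_error = var_obs - var_true
var_error = 199.57 - 187.5958
var_error = 11.9742

11.9742


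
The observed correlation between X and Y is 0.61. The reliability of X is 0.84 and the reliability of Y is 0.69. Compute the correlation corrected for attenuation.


r_corrected = rxy / sqrt(rxx * ryy)
= 0.61 / sqrt(0.84 * 0.69)
= 0.61 / sqrt(0.5796)
= 0.61 / 0.761315
r_corrected = 0.8012

0.8012


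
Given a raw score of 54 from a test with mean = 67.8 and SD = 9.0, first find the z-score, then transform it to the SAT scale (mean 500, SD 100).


z = (X - mean) / SD = (54 - 67.8) / 9.0
z = -13.8 / 9.0
z = -1.5333
SAT-scale = SAT = 500 + 100z
Carry z at full precision (z = -13.8 / 9.0) into the conversion:
SAT-scale = 500 + 100 * (-13.8 / 9.0) = 500 + -1380 / 9.0
SAT-scale = 500 + -153.3333
SAT-scale = 346.6667

346.6667


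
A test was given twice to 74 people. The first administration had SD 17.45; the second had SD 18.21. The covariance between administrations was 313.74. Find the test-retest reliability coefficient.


r = cov(X,Y) / (SD_X * SD_Y)
r = 313.74 / (17.45 * 18.21)
r = 313.74 / 317.7645
r = 0.9873

0.9873


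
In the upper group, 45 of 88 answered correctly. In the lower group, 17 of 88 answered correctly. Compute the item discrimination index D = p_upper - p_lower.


p_upper = 45/88 = 0.5114
p_lower = 17/88 = 0.1932
D = 0.5114 - 0.1932 = 0.3182

0.3182


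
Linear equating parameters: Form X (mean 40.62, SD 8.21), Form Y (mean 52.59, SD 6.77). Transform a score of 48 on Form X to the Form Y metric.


slope = SD_Y / SD_X = 6.77 / 8.21 ~ 0.8246
intercept = mean_Y - slope * mean_X = 52.59 - (6.77 / 8.21) * 40.62 ~ 19.0946
Y = slope * X + intercept. To avoid rounding drift from the rounded slope/intercept, evaluate the equivalent form Y = mean_Y + SD_Y * (X - mean_X) / SD_X at full precision:
Y = 52.59 + 6.77 * (48 - 40.62) / 8.21
Y = 52.59 + 6.77 * 7.38 / 8.21
Y = 52.59 + 49.9626 / 8.21
Y = 52.59 + 6.0856
Y = 58.6756

58.6756


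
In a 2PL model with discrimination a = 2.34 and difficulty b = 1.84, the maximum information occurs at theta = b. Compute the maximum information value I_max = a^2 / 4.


For 2PL, max info at theta = b = 1.84
I_max = a^2 / 4 = 2.34^2 / 4
= 5.4756 / 4
I_max = 1.3689

1.3689


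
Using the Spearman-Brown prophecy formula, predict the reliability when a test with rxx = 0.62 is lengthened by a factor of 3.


r_new = (n * rxx) / (1 + (n-1) * rxx)
r_new = (3 * 0.62) / (1 + 2 * 0.62)
r_new = 1.86 / 2.24
r_new = 0.8304

0.8304


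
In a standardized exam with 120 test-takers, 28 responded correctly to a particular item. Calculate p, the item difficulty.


Item difficulty p = number correct / total examinees
p = 28 / 120
p = 0.2333

0.2333


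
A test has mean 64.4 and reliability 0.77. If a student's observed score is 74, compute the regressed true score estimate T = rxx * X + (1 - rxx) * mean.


T_est = rxx * X + (1 - rxx) * mean
T_est = 0.77 * 74 + 0.23 * 64.4
T_est = 56.98 + 14.812
T_est = 71.792

71.792


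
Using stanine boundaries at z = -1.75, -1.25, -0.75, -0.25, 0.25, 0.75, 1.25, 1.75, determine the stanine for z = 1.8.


Stanine boundaries: [-1.75, -1.25, -0.75, -0.25, 0.25, 0.75, 1.25, 1.75]
z = 1.8
Check each boundary:
  z >= -1.75 -> could be stanine 2
  z >= -1.25 -> could be stanine 3
  z >= -0.75 -> could be stanine 4
  z >= -0.25 -> could be stanine 5
  z >= 0.25 -> could be stanine 6
  z >= 0.75 -> could be stanine 7
  z >= 1.25 -> could be stanine 8
  z >= 1.75 -> could be stanine 9
Highest qualifying boundary gives stanine = 9

9


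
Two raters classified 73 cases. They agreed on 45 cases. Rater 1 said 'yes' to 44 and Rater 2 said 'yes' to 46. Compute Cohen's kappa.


P_o = 45/73 = 0.616438
P_e = (44*46 + 29*27) / 5329 = 0.52674
kappa = (P_o - P_e) / (1 - P_e)
kappa = (0.616438 - 0.52674) / (1 - 0.52674)
kappa = 0.1895

0.1895


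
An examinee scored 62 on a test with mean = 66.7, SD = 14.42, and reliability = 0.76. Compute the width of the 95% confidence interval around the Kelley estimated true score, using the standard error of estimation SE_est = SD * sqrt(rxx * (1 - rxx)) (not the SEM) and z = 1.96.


True score estimate = 0.76*62 + 0.24*66.7 = 63.128
SE_est = SD * sqrt(rxx * (1 - rxx)) = 14.42 * sqrt(0.76 * 0.24) = 14.42 * sqrt(0.1824) = 6.158539
CI = T_est +/- z * SE_est, so width = 2 * z * SE_est = 2 * 1.96 * 6.158539
Width = 24.1415

24.1415


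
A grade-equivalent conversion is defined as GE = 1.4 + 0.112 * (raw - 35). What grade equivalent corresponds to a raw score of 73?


raw - median = 73 - 35 = 38
slope * diff = 0.112 * 38 = 4.256
GE = 1.4 + 4.256
GE = 5.656

5.656


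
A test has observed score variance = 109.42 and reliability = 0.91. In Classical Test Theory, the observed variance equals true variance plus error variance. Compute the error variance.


var_true = rxx * var_obs = 0.91 * 109.42 = 99.5722
var_error = var_obs - var_true
var_error = 109.42 - 99.5722
var_error = 9.8478

9.8478


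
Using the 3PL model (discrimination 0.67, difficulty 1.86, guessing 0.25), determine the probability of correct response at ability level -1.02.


logit = 0.67*(-1.02 - 1.86) = -1.9296
P* = 1/(1 + exp(--1.9296)) = 0.1268
P = 0.25 + (1 - 0.25) * 0.1268
P = 0.3451

0.3451


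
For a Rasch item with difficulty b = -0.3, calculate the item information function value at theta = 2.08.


P = 1/(1+exp(-(2.08--0.3))) = 0.9153
I = P*(1-P) = 0.9153 * 0.0847
I = 0.0775

0.0775


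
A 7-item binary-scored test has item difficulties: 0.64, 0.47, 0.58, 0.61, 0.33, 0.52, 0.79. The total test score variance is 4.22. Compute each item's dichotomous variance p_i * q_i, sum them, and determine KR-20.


For each item, compute p_i * q_i:
  Item 1: 0.64 * 0.36 = 0.2304
  Item 2: 0.47 * 0.53 = 0.2491
  Item 3: 0.58 * 0.42 = 0.2436
  Item 4: 0.61 * 0.39 = 0.2379
  Item 5: 0.33 * 0.67 = 0.2211
  Item 6: 0.52 * 0.48 = 0.2496
  Item 7: 0.79 * 0.21 = 0.1659
Sum(p_i * q_i) = 0.2304 + 0.2491 + 0.2436 + 0.2379 + 0.2211 + 0.2496 + 0.1659 = 1.5976
KR-20 = (k/(k-1)) * (1 - Sum(p_i*q_i) / Var_total)
= (7/6) * (1 - 1.5976/4.22)
= 1.1667 * 0.6214
KR-20 = 0.725

0.725


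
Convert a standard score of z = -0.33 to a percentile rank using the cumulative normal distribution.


CDF(z) = 0.5 * (1 + erf(z/sqrt(2)))
erf(-0.2333) = -0.2586
CDF = 0.3707
Percentile rank = 0.3707 * 100 = 37.07

37.07


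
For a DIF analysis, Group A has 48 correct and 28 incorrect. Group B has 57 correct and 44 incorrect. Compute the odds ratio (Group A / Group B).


Odds_A = 48/28 = 1.7143
Odds_B = 57/44 = 1.2955
OR = Odds_A / Odds_B = 1.7143 / 1.2955
Exactly, OR = (48 * 44) / (28 * 57) = 2112 / 1596
OR = 1.3233

1.3233


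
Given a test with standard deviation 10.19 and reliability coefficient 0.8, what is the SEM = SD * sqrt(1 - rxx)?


SEM = SD * sqrt(1 - rxx)
SEM = 10.19 * sqrt(1 - 0.8)
SEM = 10.19 * sqrt(0.2) = 10.19 * 0.447214
SEM = 4.5571

4.5571


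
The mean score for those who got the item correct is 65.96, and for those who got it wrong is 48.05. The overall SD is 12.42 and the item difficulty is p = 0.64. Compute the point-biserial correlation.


q = 1 - p = 0.36
rpb = ((M1 - M0) / SD) * sqrt(p * q)
rpb = ((65.96 - 48.05) / 12.42) * sqrt(0.64 * 0.36)
rpb = 0.6922

0.6922


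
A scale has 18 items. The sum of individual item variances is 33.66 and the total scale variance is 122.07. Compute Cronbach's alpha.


alpha = (k/(k-1)) * (1 - sum(si^2)/s_total^2)
= (18/17) * (1 - 33.66/122.07)
alpha = 0.7669

0.7669


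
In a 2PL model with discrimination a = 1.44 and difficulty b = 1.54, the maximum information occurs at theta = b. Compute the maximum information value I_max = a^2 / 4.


For 2PL, max info at theta = b = 1.54
I_max = a^2 / 4 = 1.44^2 / 4
= 2.0736 / 4
I_max = 0.5184

0.5184


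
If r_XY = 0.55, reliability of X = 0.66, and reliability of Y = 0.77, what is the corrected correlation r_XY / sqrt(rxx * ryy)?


r_corrected = rxy / sqrt(rxx * ryy)
= 0.55 / sqrt(0.66 * 0.77)
= 0.55 / sqrt(0.5082)
= 0.55 / 0.712881
r_corrected = 0.7715

0.7715


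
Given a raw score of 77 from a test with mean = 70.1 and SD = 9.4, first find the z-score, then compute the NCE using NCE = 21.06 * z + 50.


z = (X - mean) / SD = (77 - 70.1) / 9.4
z = 6.9 / 9.4
z = 0.734
NCE = NCE = 21.06z + 50
Carry z at full precision (z = 6.9 / 9.4) into the conversion:
NCE = 21.06 * (6.9 / 9.4) + 50 = 145.314 / 9.4 + 50
NCE = 15.4589 + 50
NCE = 65.4589

65.4589


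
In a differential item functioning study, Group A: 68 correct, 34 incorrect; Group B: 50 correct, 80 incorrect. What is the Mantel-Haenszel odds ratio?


Odds_A = 68/34 = 2.0
Odds_B = 50/80 = 0.625
OR = Odds_A / Odds_B = 2.0 / 0.625
Exactly, OR = (68 * 80) / (34 * 50) = 5440 / 1700
OR = 3.2

3.2


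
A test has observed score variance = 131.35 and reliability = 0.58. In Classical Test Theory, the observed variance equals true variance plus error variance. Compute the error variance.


var_true = rxx * var_obs = 0.58 * 131.35 = 76.183
var_error = var_obs - var_true
var_error = 131.35 - 76.183
var_error = 55.167

55.167


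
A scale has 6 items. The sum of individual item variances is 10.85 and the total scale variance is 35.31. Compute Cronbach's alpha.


alpha = (k/(k-1)) * (1 - sum(si^2)/s_total^2)
= (6/5) * (1 - 10.85/35.31)
alpha = 0.8313

0.8313


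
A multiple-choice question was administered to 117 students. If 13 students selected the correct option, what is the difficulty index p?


Item difficulty p = number correct / total examinees
p = 13 / 117
p = 0.1111

0.1111


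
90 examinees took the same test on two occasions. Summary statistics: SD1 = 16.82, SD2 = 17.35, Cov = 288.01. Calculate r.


r = cov(X,Y) / (SD_X * SD_Y)
r = 288.01 / (16.82 * 17.35)
r = 288.01 / 291.827
r = 0.9869

0.9869


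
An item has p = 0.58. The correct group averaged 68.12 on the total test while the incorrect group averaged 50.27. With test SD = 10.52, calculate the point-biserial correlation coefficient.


q = 1 - p = 0.42
rpb = ((M1 - M0) / SD) * sqrt(p * q)
rpb = ((68.12 - 50.27) / 10.52) * sqrt(0.58 * 0.42)
rpb = 0.8375

0.8375


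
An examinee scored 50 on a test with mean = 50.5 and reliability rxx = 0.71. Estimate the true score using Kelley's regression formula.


T_est = rxx * X + (1 - rxx) * mean
T_est = 0.71 * 50 + 0.29 * 50.5
T_est = 35.5 + 14.645
T_est = 50.145

50.145
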